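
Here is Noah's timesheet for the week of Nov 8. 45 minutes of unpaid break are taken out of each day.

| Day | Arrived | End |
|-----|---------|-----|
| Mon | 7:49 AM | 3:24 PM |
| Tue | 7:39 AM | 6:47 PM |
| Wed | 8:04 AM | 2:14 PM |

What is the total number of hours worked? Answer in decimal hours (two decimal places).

Mon: 7:49 AM–3:24 PM = 7 h 35 min; less 45 min break → 6 h 50 min
Tue: 7:39 AM–6:47 PM = 11 h 8 min; less 45 min break → 10 h 23 min
Wed: 8:04 AM–2:14 PM = 6 h 10 min; less 45 min break → 5 h 25 min
Total: 6 h 50 min + 10 h 23 min + 5 h 25 min = 22 h 38 min.

22.63 hours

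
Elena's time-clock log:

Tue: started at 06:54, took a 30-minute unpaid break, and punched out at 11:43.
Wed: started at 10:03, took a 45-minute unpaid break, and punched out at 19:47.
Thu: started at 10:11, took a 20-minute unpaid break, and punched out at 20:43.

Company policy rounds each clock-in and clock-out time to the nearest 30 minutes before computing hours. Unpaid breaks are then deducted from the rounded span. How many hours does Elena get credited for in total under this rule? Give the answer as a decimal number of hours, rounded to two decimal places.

Tue: in 06:54→07:00, out 11:43→11:30; 4 h 30 min − 30 min = 4 h 0 min
Wed: in 10:03→10:00, out 19:47→20:00; 10 h 0 min − 45 min = 9 h 15 min
Thu: in 10:11→10:00, out 20:43→20:30; 10 h 30 min − 20 min = 10 h 10 min
Total credited: 23 h 25 min.

23.42 hours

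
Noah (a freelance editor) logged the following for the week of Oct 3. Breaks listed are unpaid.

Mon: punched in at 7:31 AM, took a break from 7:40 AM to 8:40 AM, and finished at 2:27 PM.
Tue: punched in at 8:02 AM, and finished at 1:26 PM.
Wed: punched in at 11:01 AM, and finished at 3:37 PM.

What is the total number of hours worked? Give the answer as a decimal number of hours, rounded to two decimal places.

Mon: 7:31 AM–2:27 PM = 6 h 56 min; less 60 min break → 5 h 56 min
Tue: 8:02 AM–1:26 PM = 5 h 24 min
Wed: 11:01 AM–3:37 PM = 4 h 36 min
Total: 5 h 56 min + 5 h 24 min + 4 h 36 min = 15 h 56 min.

15.93 hours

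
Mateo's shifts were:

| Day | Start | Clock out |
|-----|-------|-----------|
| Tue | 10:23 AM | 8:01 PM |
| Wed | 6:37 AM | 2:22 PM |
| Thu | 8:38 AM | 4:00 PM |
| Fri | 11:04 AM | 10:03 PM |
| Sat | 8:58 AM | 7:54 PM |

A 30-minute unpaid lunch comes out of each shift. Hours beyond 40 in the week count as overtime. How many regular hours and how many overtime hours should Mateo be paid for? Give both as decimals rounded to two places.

Regular 40.00 hours, overtime 4.17 hours

Tue: 10:23 AM–8:01 PM = 9 h 38 min; less 30 min break → 9 h 8 min
Wed: 6:37 AM–2:22 PM = 7 h 45 min; less 30 min break → 7 h 15 min
Thu: 8:38 AM–4:00 PM = 7 h 22 min; less 30 min break → 6 h 52 min
Fri: 11:04 AM–10:03 PM = 10 h 59 min; less 30 min break → 10 h 29 min
Sat: 8:58 AM–7:54 PM = 10 h 56 min; less 30 min break → 10 h 26 min
Total worked: 44 h 10 min = 44.17 h.
Threshold 40 h → overtime 4 h 10 min, regular 40 h 0 min.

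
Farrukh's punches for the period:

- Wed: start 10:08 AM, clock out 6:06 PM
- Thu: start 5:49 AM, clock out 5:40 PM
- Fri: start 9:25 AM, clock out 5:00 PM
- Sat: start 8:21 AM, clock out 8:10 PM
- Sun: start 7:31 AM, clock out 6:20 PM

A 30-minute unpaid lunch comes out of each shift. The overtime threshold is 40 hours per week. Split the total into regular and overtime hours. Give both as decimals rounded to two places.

Wed: 10:08 AM–6:06 PM = 7 h 58 min; less 30 min break → 7 h 28 min
Thu: 5:49 AM–5:40 PM = 11 h 51 min; less 30 min break → 11 h 21 min
Fri: 9:25 AM–5:00 PM = 7 h 35 min; less 30 min break → 7 h 5 min
Sat: 8:21 AM–8:10 PM = 11 h 49 min; less 30 min break → 11 h 19 min
Sun: 7:31 AM–6:20 PM = 10 h 49 min; less 30 min break → 10 h 19 min
Total worked: 47 h 32 min = 47.53 h.
Threshold 40 h → overtime 7 h 32 min, regular 40 h 0 min.

Regular 40.00 hours, overtime 7.53 hours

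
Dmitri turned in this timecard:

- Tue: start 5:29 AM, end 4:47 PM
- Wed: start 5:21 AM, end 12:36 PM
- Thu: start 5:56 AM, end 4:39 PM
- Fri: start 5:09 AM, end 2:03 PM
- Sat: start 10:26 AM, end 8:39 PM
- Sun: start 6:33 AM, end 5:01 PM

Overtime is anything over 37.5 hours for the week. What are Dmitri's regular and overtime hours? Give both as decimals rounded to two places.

Regular 37.50 hours, overtime 21.35 hours

Tue: 5:29 AM–4:47 PM = 11 h 18 min
Wed: 5:21 AM–12:36 PM = 7 h 15 min
Thu: 5:56 AM–4:39 PM = 10 h 43 min
Fri: 5:09 AM–2:03 PM = 8 h 54 min
Sat: 10:26 AM–8:39 PM = 10 h 13 min
Sun: 6:33 AM–5:01 PM = 10 h 28 min
Total worked: 58 h 51 min = 58.85 h.
Threshold 37.5 h → overtime 21 h 21 min, regular 37 h 30 min.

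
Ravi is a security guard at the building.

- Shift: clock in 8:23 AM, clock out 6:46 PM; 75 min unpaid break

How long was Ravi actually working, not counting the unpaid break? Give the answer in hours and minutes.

Shift: 8:23 AM–6:46 PM = 10 h 23 min; less 75 min break → 9 h 8 min

9 h 8 min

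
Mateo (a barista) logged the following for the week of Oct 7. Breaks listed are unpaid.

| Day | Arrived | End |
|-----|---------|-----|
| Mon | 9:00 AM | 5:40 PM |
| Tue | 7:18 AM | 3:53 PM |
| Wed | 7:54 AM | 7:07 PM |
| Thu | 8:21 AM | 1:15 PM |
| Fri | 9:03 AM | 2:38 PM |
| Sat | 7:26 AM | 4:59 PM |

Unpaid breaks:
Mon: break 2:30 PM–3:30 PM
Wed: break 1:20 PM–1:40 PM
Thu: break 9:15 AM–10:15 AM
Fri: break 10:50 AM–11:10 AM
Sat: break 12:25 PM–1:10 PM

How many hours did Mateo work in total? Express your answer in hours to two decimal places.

45.08 hours

Mon: 9:00 AM–5:40 PM = 8 h 40 min; less 60 min break → 7 h 40 min
Tue: 7:18 AM–3:53 PM = 8 h 35 min
Wed: 7:54 AM–7:07 PM = 11 h 13 min; less 20 min break → 10 h 53 min
Thu: 8:21 AM–1:15 PM = 4 h 54 min; less 60 min break → 3 h 54 min
Fri: 9:03 AM–2:38 PM = 5 h 35 min; less 20 min break → 5 h 15 min
Sat: 7:26 AM–4:59 PM = 9 h 33 min; less 45 min break → 8 h 48 min
Total: 7 h 40 min + 8 h 35 min + 10 h 53 min + 3 h 54 min + 5 h 15 min + 8 h 48 min = 45 h 5 min.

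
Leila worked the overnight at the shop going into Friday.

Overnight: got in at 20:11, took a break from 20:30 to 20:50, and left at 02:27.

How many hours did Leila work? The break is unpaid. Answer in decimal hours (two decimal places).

5.93 hours

Overnight: 20:11 → midnight = 3 h 49 min; midnight → 02:27 = 2 h 27 min; span 6 h 16 min; less 20 min break → 5 h 56 min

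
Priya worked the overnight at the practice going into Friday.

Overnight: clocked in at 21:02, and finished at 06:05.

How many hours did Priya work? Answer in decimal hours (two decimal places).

Overnight: 21:02 → midnight = 2 h 58 min; midnight → 06:05 = 6 h 5 min; span 9 h 3 min

9.05 hours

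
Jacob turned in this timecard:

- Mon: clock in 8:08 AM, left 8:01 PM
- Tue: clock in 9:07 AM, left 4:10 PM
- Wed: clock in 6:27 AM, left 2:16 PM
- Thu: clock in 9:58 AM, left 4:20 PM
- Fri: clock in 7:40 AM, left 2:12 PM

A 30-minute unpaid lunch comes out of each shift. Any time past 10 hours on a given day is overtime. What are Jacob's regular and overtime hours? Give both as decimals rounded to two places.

Mon: 8:08 AM–8:01 PM = 11 h 53 min; less 30 min break → 11 h 23 min
Tue: 9:07 AM–4:10 PM = 7 h 3 min; less 30 min break → 6 h 33 min
Wed: 6:27 AM–2:16 PM = 7 h 49 min; less 30 min break → 7 h 19 min
Thu: 9:58 AM–4:20 PM = 6 h 22 min; less 30 min break → 5 h 52 min
Fri: 7:40 AM–2:12 PM = 6 h 32 min; less 30 min break → 6 h 2 min
Mon reg 10 h 0 min / OT 1 h 23 min; Tue reg 6 h 33 min / OT 0 h 0 min; Wed reg 7 h 19 min / OT 0 h 0 min; Thu reg 5 h 52 min / OT 0 h 0 min; Fri reg 6 h 2 min / OT 0 h 0 min.
Totals: regular 35 h 46 min, overtime 1 h 23 min.

Regular 35.77 hours, overtime 1.38 hours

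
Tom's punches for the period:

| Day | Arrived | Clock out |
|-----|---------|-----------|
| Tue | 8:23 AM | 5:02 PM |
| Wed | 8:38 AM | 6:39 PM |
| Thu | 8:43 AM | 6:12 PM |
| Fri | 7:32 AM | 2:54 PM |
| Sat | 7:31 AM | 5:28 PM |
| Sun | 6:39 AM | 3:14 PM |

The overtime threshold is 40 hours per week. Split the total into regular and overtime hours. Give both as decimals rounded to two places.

Tue: 8:23 AM–5:02 PM = 8 h 39 min
Wed: 8:38 AM–6:39 PM = 10 h 1 min
Thu: 8:43 AM–6:12 PM = 9 h 29 min
Fri: 7:32 AM–2:54 PM = 7 h 22 min
Sat: 7:31 AM–5:28 PM = 9 h 57 min
Sun: 6:39 AM–3:14 PM = 8 h 35 min
Total worked: 54 h 3 min = 54.05 h.
Threshold 40 h → overtime 14 h 3 min, regular 40 h 0 min.

Regular 40.00 hours, overtime 14.05 hours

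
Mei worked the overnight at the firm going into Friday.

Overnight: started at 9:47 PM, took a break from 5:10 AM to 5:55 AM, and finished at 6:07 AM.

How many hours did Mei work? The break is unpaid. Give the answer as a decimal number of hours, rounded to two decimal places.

Overnight: 9:47 PM → midnight = 2 h 13 min; midnight → 6:07 AM = 6 h 7 min; span 8 h 20 min; less 45 min break → 7 h 35 min

7.58 hours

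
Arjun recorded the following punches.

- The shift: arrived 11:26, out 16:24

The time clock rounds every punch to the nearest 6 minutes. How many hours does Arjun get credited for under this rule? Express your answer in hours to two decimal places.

5.00 hours

The shift: in 11:26→11:24, out 16:24→16:24; 5 h 0 min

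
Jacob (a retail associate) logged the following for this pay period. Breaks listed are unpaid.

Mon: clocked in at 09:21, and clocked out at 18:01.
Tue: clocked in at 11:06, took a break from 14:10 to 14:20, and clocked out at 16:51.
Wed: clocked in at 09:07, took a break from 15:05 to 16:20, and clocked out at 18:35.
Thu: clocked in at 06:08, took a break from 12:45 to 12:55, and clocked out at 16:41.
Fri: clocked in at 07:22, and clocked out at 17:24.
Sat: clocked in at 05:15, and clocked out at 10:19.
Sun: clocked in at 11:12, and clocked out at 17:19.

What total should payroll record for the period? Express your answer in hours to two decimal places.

54.07 hours

Mon: 09:21–18:01 = 8 h 40 min
Tue: 11:06–16:51 = 5 h 45 min; less 10 min break → 5 h 35 min
Wed: 09:07–18:35 = 9 h 28 min; less 75 min break → 8 h 13 min
Thu: 06:08–16:41 = 10 h 33 min; less 10 min break → 10 h 23 min
Fri: 07:22–17:24 = 10 h 2 min
Sat: 05:15–10:19 = 5 h 4 min
Sun: 11:12–17:19 = 6 h 7 min
Total: 8 h 40 min + 5 h 35 min + 8 h 13 min + 10 h 23 min + 10 h 2 min + 5 h 4 min + 6 h 7 min = 54 h 4 min.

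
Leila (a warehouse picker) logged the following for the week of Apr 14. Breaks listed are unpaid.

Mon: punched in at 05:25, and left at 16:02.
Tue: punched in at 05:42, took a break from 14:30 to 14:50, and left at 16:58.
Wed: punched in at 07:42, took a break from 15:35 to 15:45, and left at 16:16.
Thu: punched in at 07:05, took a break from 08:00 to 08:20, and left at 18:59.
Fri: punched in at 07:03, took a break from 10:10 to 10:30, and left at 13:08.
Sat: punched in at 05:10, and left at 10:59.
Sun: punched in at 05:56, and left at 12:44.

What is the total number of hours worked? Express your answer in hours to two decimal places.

59.88 hours

Mon: 05:25–16:02 = 10 h 37 min
Tue: 05:42–16:58 = 11 h 16 min; less 20 min break → 10 h 56 min
Wed: 07:42–16:16 = 8 h 34 min; less 10 min break → 8 h 24 min
Thu: 07:05–18:59 = 11 h 54 min; less 20 min break → 11 h 34 min
Fri: 07:03–13:08 = 6 h 5 min; less 20 min break → 5 h 45 min
Sat: 05:10–10:59 = 5 h 49 min
Sun: 05:56–12:44 = 6 h 48 min
Total: 10 h 37 min + 10 h 56 min + 8 h 24 min + 11 h 34 min + 5 h 45 min + 5 h 49 min + 6 h 48 min = 59 h 53 min.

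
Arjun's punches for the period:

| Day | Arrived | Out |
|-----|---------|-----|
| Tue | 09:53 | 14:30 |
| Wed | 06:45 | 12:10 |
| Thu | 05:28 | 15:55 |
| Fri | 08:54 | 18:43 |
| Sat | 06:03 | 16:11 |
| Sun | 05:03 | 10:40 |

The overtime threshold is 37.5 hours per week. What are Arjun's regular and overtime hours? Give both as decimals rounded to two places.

Tue: 09:53–14:30 = 4 h 37 min
Wed: 06:45–12:10 = 5 h 25 min
Thu: 05:28–15:55 = 10 h 27 min
Fri: 08:54–18:43 = 9 h 49 min
Sat: 06:03–16:11 = 10 h 8 min
Sun: 05:03–10:40 = 5 h 37 min
Total worked: 46 h 3 min = 46.05 h.
Threshold 37.5 h → overtime 8 h 33 min, regular 37 h 30 min.

Regular 37.50 hours, overtime 8.55 hours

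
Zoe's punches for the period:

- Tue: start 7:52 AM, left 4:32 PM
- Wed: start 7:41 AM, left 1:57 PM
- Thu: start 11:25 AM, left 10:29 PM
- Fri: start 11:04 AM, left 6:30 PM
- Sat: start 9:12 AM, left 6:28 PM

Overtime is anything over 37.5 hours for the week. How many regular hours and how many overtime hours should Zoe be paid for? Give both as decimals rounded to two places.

Tue: 7:52 AM–4:32 PM = 8 h 40 min
Wed: 7:41 AM–1:57 PM = 6 h 16 min
Thu: 11:25 AM–10:29 PM = 11 h 4 min
Fri: 11:04 AM–6:30 PM = 7 h 26 min
Sat: 9:12 AM–6:28 PM = 9 h 16 min
Total worked: 42 h 42 min = 42.70 h.
Threshold 37.5 h → overtime 5 h 12 min, regular 37 h 30 min.

Regular 37.50 hours, overtime 5.20 hours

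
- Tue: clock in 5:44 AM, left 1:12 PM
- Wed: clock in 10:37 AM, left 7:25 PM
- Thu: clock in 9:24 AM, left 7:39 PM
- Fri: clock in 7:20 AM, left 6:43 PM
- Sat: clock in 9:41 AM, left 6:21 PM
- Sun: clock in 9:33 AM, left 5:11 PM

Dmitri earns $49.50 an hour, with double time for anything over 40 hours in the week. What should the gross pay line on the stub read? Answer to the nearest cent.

$3385.80

Tue: 5:44 AM–1:12 PM = 7 h 28 min
Wed: 10:37 AM–7:25 PM = 8 h 48 min
Thu: 9:24 AM–7:39 PM = 10 h 15 min
Fri: 7:20 AM–6:43 PM = 11 h 23 min
Sat: 9:41 AM–6:21 PM = 8 h 40 min
Sun: 9:33 AM–5:11 PM = 7 h 38 min
Total worked: 54 h 12 min = 3252 min.
Regular 40 h 0 min = 2400 min at $49.50/h; overtime 14 h 12 min = 852 min at $99.00/h.
Pay = (2400 × $49.50 + 852 × $99.00) ÷ 60 = $3385.80.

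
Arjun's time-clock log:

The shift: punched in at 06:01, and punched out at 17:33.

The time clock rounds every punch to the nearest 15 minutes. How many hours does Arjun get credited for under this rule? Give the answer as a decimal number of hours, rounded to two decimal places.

The shift: in 06:01→06:00, out 17:33→17:30; 11 h 30 min

11.50 hours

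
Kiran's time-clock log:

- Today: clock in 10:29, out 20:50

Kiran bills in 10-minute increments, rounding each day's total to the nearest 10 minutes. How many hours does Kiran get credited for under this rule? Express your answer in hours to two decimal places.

10.33 hours

Today: 10:29–20:50 = 10 h 21 min → rounds to 10 h 20 min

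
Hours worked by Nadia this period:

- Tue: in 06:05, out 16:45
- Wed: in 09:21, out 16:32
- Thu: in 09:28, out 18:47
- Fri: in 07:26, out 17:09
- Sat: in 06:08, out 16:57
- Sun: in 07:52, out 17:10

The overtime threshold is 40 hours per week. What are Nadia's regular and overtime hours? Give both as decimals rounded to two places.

Regular 40.00 hours, overtime 17.00 hours

Tue: 06:05–16:45 = 10 h 40 min
Wed: 09:21–16:32 = 7 h 11 min
Thu: 09:28–18:47 = 9 h 19 min
Fri: 07:26–17:09 = 9 h 43 min
Sat: 06:08–16:57 = 10 h 49 min
Sun: 07:52–17:10 = 9 h 18 min
Total worked: 57 h 0 min = 57.00 h.
Threshold 40 h → overtime 17 h 0 min, regular 40 h 0 min.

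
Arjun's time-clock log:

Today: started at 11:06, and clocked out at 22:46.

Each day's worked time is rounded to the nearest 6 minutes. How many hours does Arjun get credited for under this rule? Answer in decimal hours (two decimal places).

Today: 11:06–22:46 = 11 h 40 min → rounds to 11 h 42 min

11.70 hours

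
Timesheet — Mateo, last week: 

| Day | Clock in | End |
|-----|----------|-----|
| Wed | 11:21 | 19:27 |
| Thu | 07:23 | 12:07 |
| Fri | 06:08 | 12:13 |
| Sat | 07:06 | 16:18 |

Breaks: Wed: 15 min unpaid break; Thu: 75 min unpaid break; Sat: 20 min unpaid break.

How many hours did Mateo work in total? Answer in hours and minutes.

Wed: 11:21–19:27 = 8 h 6 min; less 15 min break → 7 h 51 min
Thu: 07:23–12:07 = 4 h 44 min; less 75 min break → 3 h 29 min
Fri: 06:08–12:13 = 6 h 5 min
Sat: 07:06–16:18 = 9 h 12 min; less 20 min break → 8 h 52 min
Total: 7 h 51 min + 3 h 29 min + 6 h 5 min + 8 h 52 min = 26 h 17 min.

26 h 17 min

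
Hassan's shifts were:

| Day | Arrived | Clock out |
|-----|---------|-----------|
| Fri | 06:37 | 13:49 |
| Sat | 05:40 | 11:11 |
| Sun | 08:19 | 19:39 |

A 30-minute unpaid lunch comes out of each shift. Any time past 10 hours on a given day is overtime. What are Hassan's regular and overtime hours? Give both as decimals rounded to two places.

Regular 21.72 hours, overtime 0.83 hours

Fri: 06:37–13:49 = 7 h 12 min; less 30 min break → 6 h 42 min
Sat: 05:40–11:11 = 5 h 31 min; less 30 min break → 5 h 1 min
Sun: 08:19–19:39 = 11 h 20 min; less 30 min break → 10 h 50 min
Fri reg 6 h 42 min / OT 0 h 0 min; Sat reg 5 h 1 min / OT 0 h 0 min; Sun reg 10 h 0 min / OT 0 h 50 min.
Totals: regular 21 h 43 min, overtime 0 h 50 min.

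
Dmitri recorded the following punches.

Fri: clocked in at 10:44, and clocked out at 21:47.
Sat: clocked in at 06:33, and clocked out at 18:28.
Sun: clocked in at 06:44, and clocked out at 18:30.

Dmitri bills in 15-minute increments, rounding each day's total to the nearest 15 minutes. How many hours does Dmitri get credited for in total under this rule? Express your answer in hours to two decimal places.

Fri: 10:44–21:47 = 11 h 3 min → rounds to 11 h 0 min
Sat: 06:33–18:28 = 11 h 55 min → rounds to 12 h 0 min
Sun: 06:44–18:30 = 11 h 46 min → rounds to 11 h 45 min
Total credited: 34 h 45 min.

34.75 hours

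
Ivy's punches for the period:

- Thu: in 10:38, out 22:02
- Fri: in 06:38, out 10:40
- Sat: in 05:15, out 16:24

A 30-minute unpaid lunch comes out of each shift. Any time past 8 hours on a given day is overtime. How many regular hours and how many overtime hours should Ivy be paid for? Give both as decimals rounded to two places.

Thu: 10:38–22:02 = 11 h 24 min; less 30 min break → 10 h 54 min
Fri: 06:38–10:40 = 4 h 2 min; less 30 min break → 3 h 32 min
Sat: 05:15–16:24 = 11 h 9 min; less 30 min break → 10 h 39 min
Thu reg 8 h 0 min / OT 2 h 54 min; Fri reg 3 h 32 min / OT 0 h 0 min; Sat reg 8 h 0 min / OT 2 h 39 min.
Totals: regular 19 h 32 min, overtime 5 h 33 min.

Regular 19.53 hours, overtime 5.55 hours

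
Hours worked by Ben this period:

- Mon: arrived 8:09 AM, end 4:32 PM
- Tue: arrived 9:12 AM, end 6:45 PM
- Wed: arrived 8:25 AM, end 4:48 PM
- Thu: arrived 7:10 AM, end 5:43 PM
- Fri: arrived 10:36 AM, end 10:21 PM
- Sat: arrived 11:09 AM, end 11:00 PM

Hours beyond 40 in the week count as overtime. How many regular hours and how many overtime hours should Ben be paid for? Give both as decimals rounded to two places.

Regular 40.00 hours, overtime 20.47 hours

Mon: 8:09 AM–4:32 PM = 8 h 23 min
Tue: 9:12 AM–6:45 PM = 9 h 33 min
Wed: 8:25 AM–4:48 PM = 8 h 23 min
Thu: 7:10 AM–5:43 PM = 10 h 33 min
Fri: 10:36 AM–10:21 PM = 11 h 45 min
Sat: 11:09 AM–11:00 PM = 11 h 51 min
Total worked: 60 h 28 min = 60.47 h.
Threshold 40 h → overtime 20 h 28 min, regular 40 h 0 min.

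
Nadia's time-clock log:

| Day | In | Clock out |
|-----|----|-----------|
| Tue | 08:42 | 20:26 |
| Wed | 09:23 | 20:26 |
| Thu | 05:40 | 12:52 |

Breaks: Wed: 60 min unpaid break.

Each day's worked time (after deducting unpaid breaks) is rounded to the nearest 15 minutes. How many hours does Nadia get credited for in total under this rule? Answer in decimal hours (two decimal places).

29.00 hours

Tue: 08:42–20:26 = 11 h 44 min → rounds to 11 h 45 min
Wed: 09:23–20:26 = 11 h 3 min − 60 min = 10 h 3 min → rounds to 10 h 0 min
Thu: 05:40–12:52 = 7 h 12 min → rounds to 7 h 15 min
Total credited: 29 h 0 min.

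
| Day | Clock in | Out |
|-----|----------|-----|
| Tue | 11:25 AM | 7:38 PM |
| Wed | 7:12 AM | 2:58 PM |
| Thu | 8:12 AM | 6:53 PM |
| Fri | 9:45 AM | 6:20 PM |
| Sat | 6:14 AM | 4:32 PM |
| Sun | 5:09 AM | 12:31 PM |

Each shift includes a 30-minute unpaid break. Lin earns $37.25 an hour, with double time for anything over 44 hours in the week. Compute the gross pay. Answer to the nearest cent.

$2079.79

Tue: 11:25 AM–7:38 PM = 8 h 13 min; less 30 min break → 7 h 43 min
Wed: 7:12 AM–2:58 PM = 7 h 46 min; less 30 min break → 7 h 16 min
Thu: 8:12 AM–6:53 PM = 10 h 41 min; less 30 min break → 10 h 11 min
Fri: 9:45 AM–6:20 PM = 8 h 35 min; less 30 min break → 8 h 5 min
Sat: 6:14 AM–4:32 PM = 10 h 18 min; less 30 min break → 9 h 48 min
Sun: 5:09 AM–12:31 PM = 7 h 22 min; less 30 min break → 6 h 52 min
Total worked: 49 h 55 min = 2995 min.
Regular 44 h 0 min = 2640 min at $37.25/h; overtime 5 h 55 min = 355 min at $74.50/h.
Pay = (2640 × $37.25 + 355 × $74.50) ÷ 60 = $2079.79.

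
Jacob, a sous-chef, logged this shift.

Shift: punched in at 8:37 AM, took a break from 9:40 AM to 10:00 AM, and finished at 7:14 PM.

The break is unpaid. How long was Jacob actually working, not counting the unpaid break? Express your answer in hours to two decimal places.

10.28 hours

Shift: 8:37 AM–7:14 PM = 10 h 37 min; less 20 min break → 10 h 17 min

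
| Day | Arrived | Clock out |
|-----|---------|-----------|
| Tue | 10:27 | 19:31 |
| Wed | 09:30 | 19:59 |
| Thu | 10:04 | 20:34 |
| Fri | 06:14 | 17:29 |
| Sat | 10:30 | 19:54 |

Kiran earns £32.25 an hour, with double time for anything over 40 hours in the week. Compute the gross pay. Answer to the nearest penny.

Tue: 10:27–19:31 = 9 h 4 min
Wed: 09:30–19:59 = 10 h 29 min
Thu: 10:04–20:34 = 10 h 30 min
Fri: 06:14–17:29 = 11 h 15 min
Sat: 10:30–19:54 = 9 h 24 min
Total worked: 50 h 42 min = 3042 min.
Regular 40 h 0 min = 2400 min at £32.25/h; overtime 10 h 42 min = 642 min at £64.50/h.
Pay = (2400 × £32.25 + 642 × £64.50) ÷ 60 = £1980.15.

£1980.15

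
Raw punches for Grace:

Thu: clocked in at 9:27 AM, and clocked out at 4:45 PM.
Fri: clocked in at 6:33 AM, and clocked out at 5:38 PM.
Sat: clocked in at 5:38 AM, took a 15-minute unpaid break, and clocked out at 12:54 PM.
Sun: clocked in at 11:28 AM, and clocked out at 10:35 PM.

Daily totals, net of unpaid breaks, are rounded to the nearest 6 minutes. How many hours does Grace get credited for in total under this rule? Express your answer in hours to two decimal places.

Thu: 9:27 AM–4:45 PM = 7 h 18 min → rounds to 7 h 18 min
Fri: 6:33 AM–5:38 PM = 11 h 5 min → rounds to 11 h 6 min
Sat: 5:38 AM–12:54 PM = 7 h 16 min − 15 min = 7 h 1 min → rounds to 7 h 0 min
Sun: 11:28 AM–10:35 PM = 11 h 7 min → rounds to 11 h 6 min
Total credited: 36 h 30 min.

36.50 hours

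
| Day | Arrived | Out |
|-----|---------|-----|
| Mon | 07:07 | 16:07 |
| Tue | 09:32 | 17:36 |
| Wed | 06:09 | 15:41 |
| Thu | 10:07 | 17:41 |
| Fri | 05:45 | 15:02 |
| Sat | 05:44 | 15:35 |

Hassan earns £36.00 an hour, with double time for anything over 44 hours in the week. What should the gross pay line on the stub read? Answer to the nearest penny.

Mon: 07:07–16:07 = 9 h 0 min
Tue: 09:32–17:36 = 8 h 4 min
Wed: 06:09–15:41 = 9 h 32 min
Thu: 10:07–17:41 = 7 h 34 min
Fri: 05:45–15:02 = 9 h 17 min
Sat: 05:44–15:35 = 9 h 51 min
Total worked: 53 h 18 min = 3198 min.
Regular 44 h 0 min = 2640 min at £36.00/h; overtime 9 h 18 min = 558 min at £72.00/h.
Pay = (2640 × £36.00 + 558 × £72.00) ÷ 60 = £2253.60.

£2253.60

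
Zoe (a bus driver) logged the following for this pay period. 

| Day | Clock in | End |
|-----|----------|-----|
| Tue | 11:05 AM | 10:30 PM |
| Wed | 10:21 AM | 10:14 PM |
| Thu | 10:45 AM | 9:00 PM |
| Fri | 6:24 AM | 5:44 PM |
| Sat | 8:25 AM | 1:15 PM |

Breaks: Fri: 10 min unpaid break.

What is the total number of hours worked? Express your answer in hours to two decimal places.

49.55 hours

Tue: 11:05 AM–10:30 PM = 11 h 25 min
Wed: 10:21 AM–10:14 PM = 11 h 53 min
Thu: 10:45 AM–9:00 PM = 10 h 15 min
Fri: 6:24 AM–5:44 PM = 11 h 20 min; less 10 min break → 11 h 10 min
Sat: 8:25 AM–1:15 PM = 4 h 50 min
Total: 11 h 25 min + 11 h 53 min + 10 h 15 min + 11 h 10 min + 4 h 50 min = 49 h 33 min.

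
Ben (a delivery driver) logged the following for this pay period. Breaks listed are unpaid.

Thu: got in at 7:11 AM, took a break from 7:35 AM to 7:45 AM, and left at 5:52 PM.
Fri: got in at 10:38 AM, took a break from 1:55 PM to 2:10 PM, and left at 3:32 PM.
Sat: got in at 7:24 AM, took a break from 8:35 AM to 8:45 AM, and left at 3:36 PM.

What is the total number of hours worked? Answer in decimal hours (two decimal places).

Thu: 7:11 AM–5:52 PM = 10 h 41 min; less 10 min break → 10 h 31 min
Fri: 10:38 AM–3:32 PM = 4 h 54 min; less 15 min break → 4 h 39 min
Sat: 7:24 AM–3:36 PM = 8 h 12 min; less 10 min break → 8 h 2 min
Total: 10 h 31 min + 4 h 39 min + 8 h 2 min = 23 h 12 min.

23.20 hours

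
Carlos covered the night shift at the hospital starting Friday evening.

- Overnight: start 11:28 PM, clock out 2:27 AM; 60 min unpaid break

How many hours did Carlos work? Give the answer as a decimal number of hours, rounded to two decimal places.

1.98 hours

Overnight: 11:28 PM → midnight = 0 h 32 min; midnight → 2:27 AM = 2 h 27 min; span 2 h 59 min; less 60 min break → 1 h 59 min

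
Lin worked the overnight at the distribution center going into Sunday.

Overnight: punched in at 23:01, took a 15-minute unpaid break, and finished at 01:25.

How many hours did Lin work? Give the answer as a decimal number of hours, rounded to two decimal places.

2.15 hours

Overnight: 23:01 → midnight = 0 h 59 min; midnight → 01:25 = 1 h 25 min; span 2 h 24 min; less 15 min break → 2 h 9 min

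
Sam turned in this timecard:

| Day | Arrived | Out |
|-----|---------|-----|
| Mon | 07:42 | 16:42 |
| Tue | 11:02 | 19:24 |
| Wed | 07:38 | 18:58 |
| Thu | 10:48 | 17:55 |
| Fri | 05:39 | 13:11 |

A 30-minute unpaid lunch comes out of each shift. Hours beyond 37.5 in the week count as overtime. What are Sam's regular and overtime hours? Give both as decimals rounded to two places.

Mon: 07:42–16:42 = 9 h 0 min; less 30 min break → 8 h 30 min
Tue: 11:02–19:24 = 8 h 22 min; less 30 min break → 7 h 52 min
Wed: 07:38–18:58 = 11 h 20 min; less 30 min break → 10 h 50 min
Thu: 10:48–17:55 = 7 h 7 min; less 30 min break → 6 h 37 min
Fri: 05:39–13:11 = 7 h 32 min; less 30 min break → 7 h 2 min
Total worked: 40 h 51 min = 40.85 h.
Threshold 37.5 h → overtime 3 h 21 min, regular 37 h 30 min.

Regular 37.50 hours, overtime 3.35 hours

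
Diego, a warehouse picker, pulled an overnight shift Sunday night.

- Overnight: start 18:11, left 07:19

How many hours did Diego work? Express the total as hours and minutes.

Overnight: 18:11 → midnight = 5 h 49 min; midnight → 07:19 = 7 h 19 min; span 13 h 8 min

13 h 8 min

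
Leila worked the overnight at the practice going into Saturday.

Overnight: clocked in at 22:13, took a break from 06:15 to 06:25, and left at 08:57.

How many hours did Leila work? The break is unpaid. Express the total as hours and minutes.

Overnight: 22:13 → midnight = 1 h 47 min; midnight → 08:57 = 8 h 57 min; span 10 h 44 min; less 10 min break → 10 h 34 min

10 h 34 min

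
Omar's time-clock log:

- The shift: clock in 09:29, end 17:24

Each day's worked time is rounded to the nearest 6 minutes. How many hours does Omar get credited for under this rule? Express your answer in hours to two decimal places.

The shift: 09:29–17:24 = 7 h 55 min → rounds to 7 h 54 min

7.90 hours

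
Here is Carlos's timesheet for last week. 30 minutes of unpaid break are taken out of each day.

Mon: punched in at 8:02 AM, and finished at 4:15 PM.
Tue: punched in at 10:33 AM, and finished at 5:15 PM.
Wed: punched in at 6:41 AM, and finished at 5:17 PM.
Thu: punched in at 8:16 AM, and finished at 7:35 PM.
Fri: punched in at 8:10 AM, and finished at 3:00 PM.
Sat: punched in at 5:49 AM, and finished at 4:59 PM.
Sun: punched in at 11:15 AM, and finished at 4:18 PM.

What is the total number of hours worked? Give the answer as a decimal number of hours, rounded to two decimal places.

Mon: 8:02 AM–4:15 PM = 8 h 13 min; less 30 min break → 7 h 43 min
Tue: 10:33 AM–5:15 PM = 6 h 42 min; less 30 min break → 6 h 12 min
Wed: 6:41 AM–5:17 PM = 10 h 36 min; less 30 min break → 10 h 6 min
Thu: 8:16 AM–7:35 PM = 11 h 19 min; less 30 min break → 10 h 49 min
Fri: 8:10 AM–3:00 PM = 6 h 50 min; less 30 min break → 6 h 20 min
Sat: 5:49 AM–4:59 PM = 11 h 10 min; less 30 min break → 10 h 40 min
Sun: 11:15 AM–4:18 PM = 5 h 3 min; less 30 min break → 4 h 33 min
Total: 7 h 43 min + 6 h 12 min + 10 h 6 min + 10 h 49 min + 6 h 20 min + 10 h 40 min + 4 h 33 min = 56 h 23 min.

56.38 hours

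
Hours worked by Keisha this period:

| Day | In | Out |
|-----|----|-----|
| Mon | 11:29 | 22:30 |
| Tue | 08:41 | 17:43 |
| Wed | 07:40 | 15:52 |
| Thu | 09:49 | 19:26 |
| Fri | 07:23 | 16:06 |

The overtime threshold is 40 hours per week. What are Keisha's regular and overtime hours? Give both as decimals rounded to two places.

Mon: 11:29–22:30 = 11 h 1 min
Tue: 08:41–17:43 = 9 h 2 min
Wed: 07:40–15:52 = 8 h 12 min
Thu: 09:49–19:26 = 9 h 37 min
Fri: 07:23–16:06 = 8 h 43 min
Total worked: 46 h 35 min = 46.58 h.
Threshold 40 h → overtime 6 h 35 min, regular 40 h 0 min.

Regular 40.00 hours, overtime 6.58 hours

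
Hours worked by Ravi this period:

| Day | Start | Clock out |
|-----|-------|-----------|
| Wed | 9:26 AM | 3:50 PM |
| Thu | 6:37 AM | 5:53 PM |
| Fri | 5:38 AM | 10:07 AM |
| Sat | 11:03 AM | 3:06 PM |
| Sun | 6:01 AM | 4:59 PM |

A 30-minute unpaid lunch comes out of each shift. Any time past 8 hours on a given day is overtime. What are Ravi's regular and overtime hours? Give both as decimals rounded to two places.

Wed: 9:26 AM–3:50 PM = 6 h 24 min; less 30 min break → 5 h 54 min
Thu: 6:37 AM–5:53 PM = 11 h 16 min; less 30 min break → 10 h 46 min
Fri: 5:38 AM–10:07 AM = 4 h 29 min; less 30 min break → 3 h 59 min
Sat: 11:03 AM–3:06 PM = 4 h 3 min; less 30 min break → 3 h 33 min
Sun: 6:01 AM–4:59 PM = 10 h 58 min; less 30 min break → 10 h 28 min
Wed reg 5 h 54 min / OT 0 h 0 min; Thu reg 8 h 0 min / OT 2 h 46 min; Fri reg 3 h 59 min / OT 0 h 0 min; Sat reg 3 h 33 min / OT 0 h 0 min; Sun reg 8 h 0 min / OT 2 h 28 min.
Totals: regular 29 h 26 min, overtime 5 h 14 min.

Regular 29.43 hours, overtime 5.23 hours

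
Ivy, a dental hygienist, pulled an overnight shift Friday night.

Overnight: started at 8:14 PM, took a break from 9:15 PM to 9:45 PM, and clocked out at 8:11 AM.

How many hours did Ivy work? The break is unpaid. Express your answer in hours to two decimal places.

11.45 hours

Overnight: 8:14 PM → midnight = 3 h 46 min; midnight → 8:11 AM = 8 h 11 min; span 11 h 57 min; less 30 min break → 11 h 27 min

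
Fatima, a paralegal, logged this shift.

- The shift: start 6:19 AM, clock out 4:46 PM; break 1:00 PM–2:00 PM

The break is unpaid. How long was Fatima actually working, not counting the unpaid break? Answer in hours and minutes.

9 h 27 min

The shift: 6:19 AM–4:46 PM = 10 h 27 min; less 60 min break → 9 h 27 min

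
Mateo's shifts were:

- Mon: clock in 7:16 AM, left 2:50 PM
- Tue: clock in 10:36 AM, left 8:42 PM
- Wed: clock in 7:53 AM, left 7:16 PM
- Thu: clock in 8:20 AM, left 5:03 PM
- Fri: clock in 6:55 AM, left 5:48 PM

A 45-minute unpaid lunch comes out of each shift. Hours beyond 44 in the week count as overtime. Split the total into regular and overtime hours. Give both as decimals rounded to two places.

Regular 44.00 hours, overtime 0.90 hours

Mon: 7:16 AM–2:50 PM = 7 h 34 min; less 45 min break → 6 h 49 min
Tue: 10:36 AM–8:42 PM = 10 h 6 min; less 45 min break → 9 h 21 min
Wed: 7:53 AM–7:16 PM = 11 h 23 min; less 45 min break → 10 h 38 min
Thu: 8:20 AM–5:03 PM = 8 h 43 min; less 45 min break → 7 h 58 min
Fri: 6:55 AM–5:48 PM = 10 h 53 min; less 45 min break → 10 h 8 min
Total worked: 44 h 54 min = 44.90 h.
Threshold 44 h → overtime 0 h 54 min, regular 44 h 0 min.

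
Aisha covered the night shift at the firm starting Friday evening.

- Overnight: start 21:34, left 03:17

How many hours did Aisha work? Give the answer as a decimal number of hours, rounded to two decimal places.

5.72 hours

Overnight: 21:34 → midnight = 2 h 26 min; midnight → 03:17 = 3 h 17 min; span 5 h 43 min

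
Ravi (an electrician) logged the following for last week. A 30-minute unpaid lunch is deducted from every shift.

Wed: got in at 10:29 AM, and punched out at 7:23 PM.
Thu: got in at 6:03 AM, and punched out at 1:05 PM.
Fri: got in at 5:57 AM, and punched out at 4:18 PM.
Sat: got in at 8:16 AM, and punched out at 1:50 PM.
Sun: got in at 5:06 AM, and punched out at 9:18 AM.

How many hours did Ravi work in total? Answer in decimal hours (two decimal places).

33.55 hours

Wed: 10:29 AM–7:23 PM = 8 h 54 min; less 30 min break → 8 h 24 min
Thu: 6:03 AM–1:05 PM = 7 h 2 min; less 30 min break → 6 h 32 min
Fri: 5:57 AM–4:18 PM = 10 h 21 min; less 30 min break → 9 h 51 min
Sat: 8:16 AM–1:50 PM = 5 h 34 min; less 30 min break → 5 h 4 min
Sun: 5:06 AM–9:18 AM = 4 h 12 min; less 30 min break → 3 h 42 min
Total: 8 h 24 min + 6 h 32 min + 9 h 51 min + 5 h 4 min + 3 h 42 min = 33 h 33 min.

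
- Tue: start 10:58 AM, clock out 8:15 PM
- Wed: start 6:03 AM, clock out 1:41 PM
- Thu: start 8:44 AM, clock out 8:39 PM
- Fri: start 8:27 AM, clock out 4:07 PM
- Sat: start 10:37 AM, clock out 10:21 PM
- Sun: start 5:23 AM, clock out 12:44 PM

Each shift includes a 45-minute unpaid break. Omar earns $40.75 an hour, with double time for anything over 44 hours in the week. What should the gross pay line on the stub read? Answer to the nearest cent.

$2370.29

Tue: 10:58 AM–8:15 PM = 9 h 17 min; less 45 min break → 8 h 32 min
Wed: 6:03 AM–1:41 PM = 7 h 38 min; less 45 min break → 6 h 53 min
Thu: 8:44 AM–8:39 PM = 11 h 55 min; less 45 min break → 11 h 10 min
Fri: 8:27 AM–4:07 PM = 7 h 40 min; less 45 min break → 6 h 55 min
Sat: 10:37 AM–10:21 PM = 11 h 44 min; less 45 min break → 10 h 59 min
Sun: 5:23 AM–12:44 PM = 7 h 21 min; less 45 min break → 6 h 36 min
Total worked: 51 h 5 min = 3065 min.
Regular 44 h 0 min = 2640 min at $40.75/h; overtime 7 h 5 min = 425 min at $81.50/h.
Pay = (2640 × $40.75 + 425 × $81.50) ÷ 60 = $2370.29.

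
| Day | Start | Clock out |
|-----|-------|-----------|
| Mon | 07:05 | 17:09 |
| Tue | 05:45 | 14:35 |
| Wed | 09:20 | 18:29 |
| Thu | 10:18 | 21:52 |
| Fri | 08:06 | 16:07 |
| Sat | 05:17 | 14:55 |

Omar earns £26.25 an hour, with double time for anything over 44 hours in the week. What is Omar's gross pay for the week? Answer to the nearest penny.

£1851.50

Mon: 07:05–17:09 = 10 h 4 min
Tue: 05:45–14:35 = 8 h 50 min
Wed: 09:20–18:29 = 9 h 9 min
Thu: 10:18–21:52 = 11 h 34 min
Fri: 08:06–16:07 = 8 h 1 min
Sat: 05:17–14:55 = 9 h 38 min
Total worked: 57 h 16 min = 3436 min.
Regular 44 h 0 min = 2640 min at £26.25/h; overtime 13 h 16 min = 796 min at £52.50/h.
Pay = (2640 × £26.25 + 796 × £52.50) ÷ 60 = £1851.50.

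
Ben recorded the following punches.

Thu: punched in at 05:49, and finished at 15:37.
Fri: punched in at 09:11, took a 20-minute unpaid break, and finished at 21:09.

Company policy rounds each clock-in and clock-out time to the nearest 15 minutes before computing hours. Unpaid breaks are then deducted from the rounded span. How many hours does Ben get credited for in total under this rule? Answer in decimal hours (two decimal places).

21.42 hours

Thu: in 05:49→05:45, out 15:37→15:30; 9 h 45 min
Fri: in 09:11→09:15, out 21:09→21:15; 12 h 0 min − 20 min = 11 h 40 min
Total credited: 21 h 25 min.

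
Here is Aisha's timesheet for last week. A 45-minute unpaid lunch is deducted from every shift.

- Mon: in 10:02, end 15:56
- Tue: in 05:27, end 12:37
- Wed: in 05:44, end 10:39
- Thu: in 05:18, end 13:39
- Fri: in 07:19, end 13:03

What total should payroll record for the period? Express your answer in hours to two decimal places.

28.32 hours

Mon: 10:02–15:56 = 5 h 54 min; less 45 min break → 5 h 9 min
Tue: 05:27–12:37 = 7 h 10 min; less 45 min break → 6 h 25 min
Wed: 05:44–10:39 = 4 h 55 min; less 45 min break → 4 h 10 min
Thu: 05:18–13:39 = 8 h 21 min; less 45 min break → 7 h 36 min
Fri: 07:19–13:03 = 5 h 44 min; less 45 min break → 4 h 59 min
Total: 5 h 9 min + 6 h 25 min + 4 h 10 min + 7 h 36 min + 4 h 59 min = 28 h 19 min.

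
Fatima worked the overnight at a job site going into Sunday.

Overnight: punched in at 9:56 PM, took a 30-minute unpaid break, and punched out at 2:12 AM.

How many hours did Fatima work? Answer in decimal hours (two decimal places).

Overnight: 9:56 PM → midnight = 2 h 4 min; midnight → 2:12 AM = 2 h 12 min; span 4 h 16 min; less 30 min break → 3 h 46 min

3.77 hours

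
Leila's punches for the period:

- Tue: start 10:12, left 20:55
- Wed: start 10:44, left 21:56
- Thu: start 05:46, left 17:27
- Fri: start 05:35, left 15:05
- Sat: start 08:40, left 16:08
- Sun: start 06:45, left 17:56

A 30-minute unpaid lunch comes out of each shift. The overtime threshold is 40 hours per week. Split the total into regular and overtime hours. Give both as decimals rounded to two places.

Regular 40.00 hours, overtime 18.75 hours

Tue: 10:12–20:55 = 10 h 43 min; less 30 min break → 10 h 13 min
Wed: 10:44–21:56 = 11 h 12 min; less 30 min break → 10 h 42 min
Thu: 05:46–17:27 = 11 h 41 min; less 30 min break → 11 h 11 min
Fri: 05:35–15:05 = 9 h 30 min; less 30 min break → 9 h 0 min
Sat: 08:40–16:08 = 7 h 28 min; less 30 min break → 6 h 58 min
Sun: 06:45–17:56 = 11 h 11 min; less 30 min break → 10 h 41 min
Total worked: 58 h 45 min = 58.75 h.
Threshold 40 h → overtime 18 h 45 min, regular 40 h 0 min.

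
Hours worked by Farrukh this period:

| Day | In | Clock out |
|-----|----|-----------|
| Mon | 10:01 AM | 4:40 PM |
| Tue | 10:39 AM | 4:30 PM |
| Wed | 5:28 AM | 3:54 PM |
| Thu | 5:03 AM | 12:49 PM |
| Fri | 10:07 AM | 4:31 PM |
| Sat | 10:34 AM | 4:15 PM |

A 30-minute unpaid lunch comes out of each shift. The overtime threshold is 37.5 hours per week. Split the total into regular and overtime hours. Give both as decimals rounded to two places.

Regular 37.50 hours, overtime 2.28 hours

Mon: 10:01 AM–4:40 PM = 6 h 39 min; less 30 min break → 6 h 9 min
Tue: 10:39 AM–4:30 PM = 5 h 51 min; less 30 min break → 5 h 21 min
Wed: 5:28 AM–3:54 PM = 10 h 26 min; less 30 min break → 9 h 56 min
Thu: 5:03 AM–12:49 PM = 7 h 46 min; less 30 min break → 7 h 16 min
Fri: 10:07 AM–4:31 PM = 6 h 24 min; less 30 min break → 5 h 54 min
Sat: 10:34 AM–4:15 PM = 5 h 41 min; less 30 min break → 5 h 11 min
Total worked: 39 h 47 min = 39.78 h.
Threshold 37.5 h → overtime 2 h 17 min, regular 37 h 30 min.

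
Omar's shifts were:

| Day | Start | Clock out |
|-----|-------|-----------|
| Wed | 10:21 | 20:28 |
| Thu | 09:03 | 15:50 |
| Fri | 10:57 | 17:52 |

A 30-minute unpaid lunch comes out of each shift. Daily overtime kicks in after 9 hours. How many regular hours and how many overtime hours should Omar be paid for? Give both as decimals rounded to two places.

Regular 21.70 hours, overtime 0.62 hours

Wed: 10:21–20:28 = 10 h 7 min; less 30 min break → 9 h 37 min
Thu: 09:03–15:50 = 6 h 47 min; less 30 min break → 6 h 17 min
Fri: 10:57–17:52 = 6 h 55 min; less 30 min break → 6 h 25 min
Wed reg 9 h 0 min / OT 0 h 37 min; Thu reg 6 h 17 min / OT 0 h 0 min; Fri reg 6 h 25 min / OT 0 h 0 min.
Totals: regular 21 h 42 min, overtime 0 h 37 min.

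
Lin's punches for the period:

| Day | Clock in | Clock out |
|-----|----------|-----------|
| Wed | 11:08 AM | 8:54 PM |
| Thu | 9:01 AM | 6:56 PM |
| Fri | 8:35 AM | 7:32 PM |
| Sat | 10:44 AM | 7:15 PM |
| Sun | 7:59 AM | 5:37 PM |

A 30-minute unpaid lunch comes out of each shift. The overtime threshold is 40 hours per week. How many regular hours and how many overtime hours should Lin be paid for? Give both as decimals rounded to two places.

Wed: 11:08 AM–8:54 PM = 9 h 46 min; less 30 min break → 9 h 16 min
Thu: 9:01 AM–6:56 PM = 9 h 55 min; less 30 min break → 9 h 25 min
Fri: 8:35 AM–7:32 PM = 10 h 57 min; less 30 min break → 10 h 27 min
Sat: 10:44 AM–7:15 PM = 8 h 31 min; less 30 min break → 8 h 1 min
Sun: 7:59 AM–5:37 PM = 9 h 38 min; less 30 min break → 9 h 8 min
Total worked: 46 h 17 min = 46.28 h.
Threshold 40 h → overtime 6 h 17 min, regular 40 h 0 min.

Regular 40.00 hours, overtime 6.28 hours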